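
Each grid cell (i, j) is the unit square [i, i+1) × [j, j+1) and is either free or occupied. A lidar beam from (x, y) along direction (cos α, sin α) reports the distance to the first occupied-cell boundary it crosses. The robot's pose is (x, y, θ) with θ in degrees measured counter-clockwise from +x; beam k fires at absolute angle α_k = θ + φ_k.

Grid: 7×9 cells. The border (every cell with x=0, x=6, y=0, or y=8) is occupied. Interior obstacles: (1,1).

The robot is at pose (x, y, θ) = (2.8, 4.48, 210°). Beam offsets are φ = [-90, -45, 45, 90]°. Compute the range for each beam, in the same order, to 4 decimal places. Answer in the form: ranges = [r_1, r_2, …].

beam 1: φ=-90°, α=120°
  direction (-0.5000, 0.8660); cell (2,4); t to first gridline: x 1.6000, y 0.6004 (then +2.0000 / +1.1547)
    (2,5) via y @ 0.6004
    (1,5) via x @ 1.6000
    (1,6) via y @ 1.7551
    (1,7) via y @ 2.9098
    (0,7) via x @ 3.6000  # hit
  → r_1 = 3.6000
beam 2: φ=-45°, α=165°
  direction (-0.9659, 0.2588); cell (2,4); t to first gridline: x 0.8282, y 2.0091 (then +1.0353 / +3.8637)
    (1,4) via x @ 0.8282
    (0,4) via x @ 1.8635  # hit
  → r_2 = 1.8635
beam 3: φ=45°, α=255°
  direction (-0.2588, -0.9659); cell (2,4); t to first gridline: x 3.0910, y 0.4969 (then +3.8637 / +1.0353)
    (2,3) via y @ 0.4969
    (2,2) via y @ 1.5322
    (2,1) via y @ 2.5675
    (1,1) via x @ 3.0910  # hit
  → r_3 = 3.0910
beam 4: φ=90°, α=300°
  direction (0.5000, -0.8660); cell (2,4); t to first gridline: x 0.4000, y 0.5543 (then +2.0000 / +1.1547)
    (3,4) via x @ 0.4000
    (3,3) via y @ 0.5543
    (3,2) via y @ 1.7090
    (4,2) via x @ 2.4000
    (4,1) via y @ 2.8637
    (4,0) via y @ 4.0184  # hit
  → r_4 = 4.0184

ranges = [3.6000, 1.8635, 3.0910, 4.0184]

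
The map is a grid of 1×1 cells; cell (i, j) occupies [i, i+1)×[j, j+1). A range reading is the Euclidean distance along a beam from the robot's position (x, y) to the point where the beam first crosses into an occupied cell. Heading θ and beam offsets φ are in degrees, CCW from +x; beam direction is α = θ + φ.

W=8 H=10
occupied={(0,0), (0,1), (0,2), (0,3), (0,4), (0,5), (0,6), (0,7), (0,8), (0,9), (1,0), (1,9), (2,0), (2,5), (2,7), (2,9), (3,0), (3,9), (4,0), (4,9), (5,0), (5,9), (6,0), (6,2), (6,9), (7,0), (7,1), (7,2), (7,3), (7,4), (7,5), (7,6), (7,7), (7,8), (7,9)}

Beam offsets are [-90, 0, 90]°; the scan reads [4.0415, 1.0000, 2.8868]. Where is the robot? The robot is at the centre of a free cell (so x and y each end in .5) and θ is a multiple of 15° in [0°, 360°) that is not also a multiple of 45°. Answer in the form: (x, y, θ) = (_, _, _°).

(x, y, θ) = (3.5, 4.5, 120°)

The pose lattice has 45·16 = 720 candidates. Test each by forward raycasting.
  (5.5, 2.5, 195°): beam 1 = 6.7293 ≠ 4.0415 ✗
  (4.5, 2.5, 105°): beam 1 = 1.5529 ≠ 4.0415 ✗
  (4.5, 3.5, 15°): beam 1 = 2.5882 ≠ 4.0415 ✗
  …
  (3.5, 4.5, 120°): r_1=4.0415, r_2=1.0000, r_3=2.8868 — all match ✓
Unique over the lattice → pose = (3.5, 4.5, 120°).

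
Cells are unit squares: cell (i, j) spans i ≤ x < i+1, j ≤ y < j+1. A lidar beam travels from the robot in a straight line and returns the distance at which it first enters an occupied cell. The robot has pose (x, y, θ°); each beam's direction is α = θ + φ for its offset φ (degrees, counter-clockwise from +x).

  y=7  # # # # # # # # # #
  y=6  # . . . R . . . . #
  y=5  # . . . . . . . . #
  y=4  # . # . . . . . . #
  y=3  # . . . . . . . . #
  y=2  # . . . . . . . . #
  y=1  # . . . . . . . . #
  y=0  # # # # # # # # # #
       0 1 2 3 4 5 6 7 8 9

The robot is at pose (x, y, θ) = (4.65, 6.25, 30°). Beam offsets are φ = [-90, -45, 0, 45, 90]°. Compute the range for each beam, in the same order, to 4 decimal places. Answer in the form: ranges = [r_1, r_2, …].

ranges = [6.0622, 4.5035, 1.5000, 0.7765, 0.8660]

beam 1: φ=-90°, α=300°
  d=(0.5000,-0.8660)  start (4,6)  tX=0.7000 tY=0.2887  stride 1/|dx|=2.0000 1/|dy|=1.1547
    cross y-line → (4,5), t=0.2887
    cross x-line → (5,5), t=0.7000
    cross y-line → (5,4), t=1.4434
    cross y-line → (5,3), t=2.5981
    cross x-line → (6,3), t=2.7000
    cross y-line → (6,2), t=3.7528
    cross x-line → (7,2), t=4.7000
    cross y-line → (7,1), t=4.9075
    cross y-line → (7,0), t=6.0622 (wall)
  → r_1 = 6.0622
beam 2: φ=-45°, α=345°
  d=(0.9659,-0.2588)  start (4,6)  tX=0.3623 tY=0.9659  stride 1/|dx|=1.0353 1/|dy|=3.8637
    cross x-line → (5,6), t=0.3623
    cross y-line → (5,5), t=0.9659
    cross x-line → (6,5), t=1.3976
    cross x-line → (7,5), t=2.4329
    cross x-line → (8,5), t=3.4682
    cross x-line → (9,5), t=4.5035 (wall)
  → r_2 = 4.5035
beam 3: φ=0°, α=30°
  d=(0.8660,0.5000)  start (4,6)  tX=0.4041 tY=1.5000  stride 1/|dx|=1.1547 1/|dy|=2.0000
    cross x-line → (5,6), t=0.4041
    cross y-line → (5,7), t=1.5000 (wall)
  → r_3 = 1.5000
beam 4: φ=45°, α=75°
  d=(0.2588,0.9659)  start (4,6)  tX=1.3523 tY=0.7765  stride 1/|dx|=3.8637 1/|dy|=1.0353
    cross y-line → (4,7), t=0.7765 (wall)
  → r_4 = 0.7765
beam 5: φ=90°, α=120°
  d=(-0.5000,0.8660)  start (4,6)  tX=1.3000 tY=0.8660  stride 1/|dx|=2.0000 1/|dy|=1.1547
    cross y-line → (4,7), t=0.8660 (wall)
  → r_5 = 0.8660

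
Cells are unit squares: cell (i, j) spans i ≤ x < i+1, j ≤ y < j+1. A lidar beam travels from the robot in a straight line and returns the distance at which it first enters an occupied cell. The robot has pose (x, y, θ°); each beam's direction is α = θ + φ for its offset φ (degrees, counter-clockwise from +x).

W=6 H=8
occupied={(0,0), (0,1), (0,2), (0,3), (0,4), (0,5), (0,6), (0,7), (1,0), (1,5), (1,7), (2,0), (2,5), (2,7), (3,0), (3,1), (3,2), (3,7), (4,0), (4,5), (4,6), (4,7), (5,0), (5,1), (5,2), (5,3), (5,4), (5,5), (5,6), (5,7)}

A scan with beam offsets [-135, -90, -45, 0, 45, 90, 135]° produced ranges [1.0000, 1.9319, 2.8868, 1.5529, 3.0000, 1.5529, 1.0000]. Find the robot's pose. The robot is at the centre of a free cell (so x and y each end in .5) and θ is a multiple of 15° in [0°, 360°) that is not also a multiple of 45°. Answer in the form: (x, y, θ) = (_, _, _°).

Candidates: 18 free-cell centres × 16 headings = 288 poses. Raycast each; keep the one whose scan matches to 4 dp.
  (2.5, 4.5, 240°): beam 1 = 0.5176 ≠ 1.0000 ✗
  (3.5, 4.5, 330°): beam 1 = 2.5882 ≠ 1.0000 ✗
  (1.5, 4.5, 150°): beam 1 = 2.5882 ≠ 1.0000 ✗
  …
  (3.5, 4.5, 255°): r_1=1.0000, r_2=1.9319, r_3=2.8868, r_4=1.5529, r_5=3.0000, r_6=1.5529, r_7=1.0000 — all match ✓
Unique over the lattice → pose = (3.5, 4.5, 255°).

(x, y, θ) = (3.5, 4.5, 255°)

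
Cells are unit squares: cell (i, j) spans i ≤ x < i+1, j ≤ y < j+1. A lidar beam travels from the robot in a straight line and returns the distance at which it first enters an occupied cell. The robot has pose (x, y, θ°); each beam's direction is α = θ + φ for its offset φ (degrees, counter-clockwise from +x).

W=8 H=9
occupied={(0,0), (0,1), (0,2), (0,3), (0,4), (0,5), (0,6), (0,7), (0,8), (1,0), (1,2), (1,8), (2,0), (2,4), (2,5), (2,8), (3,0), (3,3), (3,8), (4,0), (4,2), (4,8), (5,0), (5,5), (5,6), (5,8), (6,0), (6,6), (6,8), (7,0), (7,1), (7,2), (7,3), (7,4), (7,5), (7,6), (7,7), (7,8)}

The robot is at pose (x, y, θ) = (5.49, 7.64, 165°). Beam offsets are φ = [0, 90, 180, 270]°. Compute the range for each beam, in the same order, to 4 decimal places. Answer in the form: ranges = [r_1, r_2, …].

beam 1: φ=0°, α=165°
  direction (-0.9659, 0.2588); cell (5,7); t to first gridline: x 0.5073, y 1.3909 (then +1.0353 / +3.8637)
    (4,7) via x @ 0.5073
    (4,8) via y @ 1.3909  # hit
  → r_1 = 1.3909
beam 2: φ=90°, α=255°
  direction (-0.2588, -0.9659); cell (5,7); t to first gridline: x 1.8932, y 0.6626 (then +3.8637 / +1.0353)
    (5,6) via y @ 0.6626  # hit
  → r_2 = 0.6626
beam 3: φ=180°, α=345°
  direction (0.9659, -0.2588); cell (5,7); t to first gridline: x 0.5280, y 2.4728 (then +1.0353 / +3.8637)
    (6,7) via x @ 0.5280
    (7,7) via x @ 1.5633  # hit
  → r_3 = 1.5633
beam 4: φ=270°, α=75°
  direction (0.2588, 0.9659); cell (5,7); t to first gridline: x 1.9705, y 0.3727 (then +3.8637 / +1.0353)
    (5,8) via y @ 0.3727  # hit
  → r_4 = 0.3727

ranges = [1.3909, 0.6626, 1.5633, 0.3727]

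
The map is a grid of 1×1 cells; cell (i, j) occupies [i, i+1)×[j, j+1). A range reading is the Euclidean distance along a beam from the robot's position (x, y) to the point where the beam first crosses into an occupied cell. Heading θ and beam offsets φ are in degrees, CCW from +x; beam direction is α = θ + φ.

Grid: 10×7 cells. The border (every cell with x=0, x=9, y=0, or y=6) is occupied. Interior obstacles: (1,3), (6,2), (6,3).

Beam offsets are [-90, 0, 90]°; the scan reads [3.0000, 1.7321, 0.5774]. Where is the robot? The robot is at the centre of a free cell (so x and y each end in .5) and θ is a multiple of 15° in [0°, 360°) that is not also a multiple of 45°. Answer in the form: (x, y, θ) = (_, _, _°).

(x, y, θ) = (5.5, 2.5, 300°)

Enumerate (i+0.5, j+0.5, θ) over the 37 free cells and 16 admissible headings. For each, cast all 3 beams and compare to the given ranges.
  (5.5, 2.5, 150°): beam 1 = 1.0000 ≠ 3.0000 ✗
  (8.5, 4.5, 60°): beam 1 = 0.5774 ≠ 3.0000 ✗
  (5.5, 3.5, 330°): beam 1 = 2.8868 ≠ 3.0000 ✗
  …
  (5.5, 2.5, 300°): r_1=3.0000, r_2=1.7321, r_3=0.5774 — all match ✓
Only this pose fits every beam.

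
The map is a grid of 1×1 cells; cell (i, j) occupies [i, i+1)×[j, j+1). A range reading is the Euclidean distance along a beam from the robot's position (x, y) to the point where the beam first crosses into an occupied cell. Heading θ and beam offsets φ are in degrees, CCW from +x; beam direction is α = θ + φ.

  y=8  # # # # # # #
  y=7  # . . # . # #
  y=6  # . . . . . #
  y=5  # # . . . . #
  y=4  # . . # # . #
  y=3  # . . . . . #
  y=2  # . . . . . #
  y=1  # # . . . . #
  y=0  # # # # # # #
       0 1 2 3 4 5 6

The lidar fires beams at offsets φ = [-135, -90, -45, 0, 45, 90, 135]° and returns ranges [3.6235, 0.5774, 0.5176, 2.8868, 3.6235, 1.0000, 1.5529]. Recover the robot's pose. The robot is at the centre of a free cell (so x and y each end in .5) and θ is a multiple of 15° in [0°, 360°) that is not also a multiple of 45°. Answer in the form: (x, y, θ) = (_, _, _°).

(x, y, θ) = (2.5, 4.5, 60°)

Enumerate (i+0.5, j+0.5, θ) over the 29 free cells and 16 admissible headings. For each, cast all 7 beams and compare to the given ranges.
  (2.5, 7.5, 105°): beam 1 = 0.5774 ≠ 3.6235 ✗
  (4.5, 7.5, 30°): beam 1 = 2.5882 ≠ 3.6235 ✗
  (4.5, 5.5, 120°): beam 1 = 1.5529 ≠ 3.6235 ✗
  (2.5, 2.5, 330°): beam 1 = 1.5529 ≠ 3.6235 ✗
  …
  (2.5, 4.5, 60°): r_1=3.6235, r_2=0.5774, r_3=0.5176, r_4=2.8868, r_5=3.6235, r_6=1.0000, r_7=1.5529 — all match ✓
Unique over the lattice → pose = (2.5, 4.5, 60°).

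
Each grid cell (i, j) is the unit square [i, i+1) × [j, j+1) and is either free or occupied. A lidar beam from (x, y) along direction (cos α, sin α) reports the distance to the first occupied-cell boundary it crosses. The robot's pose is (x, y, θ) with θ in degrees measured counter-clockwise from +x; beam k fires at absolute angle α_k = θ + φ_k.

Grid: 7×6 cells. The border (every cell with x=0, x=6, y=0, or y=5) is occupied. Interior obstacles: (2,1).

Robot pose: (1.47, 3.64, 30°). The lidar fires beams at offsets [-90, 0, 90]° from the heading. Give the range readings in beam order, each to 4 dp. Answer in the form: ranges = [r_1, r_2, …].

ranges = [1.8937, 2.7200, 0.9400]

beam 1: φ=-90°, α=300°
  direction (0.5000, -0.8660); cell (1,3); t to first gridline: x 1.0600, y 0.7390 (then +2.0000 / +1.1547)
    (1,2) via y @ 0.7390
    (2,2) via x @ 1.0600
    (2,1) via y @ 1.8937  # hit
  → r_1 = 1.8937
beam 2: φ=0°, α=30°
  direction (0.8660, 0.5000); cell (1,3); t to first gridline: x 0.6120, y 0.7200 (then +1.1547 / +2.0000)
    (2,3) via x @ 0.6120
    (2,4) via y @ 0.7200
    (3,4) via x @ 1.7667
    (3,5) via y @ 2.7200  # hit
  → r_2 = 2.7200
beam 3: φ=90°, α=120°
  direction (-0.5000, 0.8660); cell (1,3); t to first gridline: x 0.9400, y 0.4157 (then +2.0000 / +1.1547)
    (1,4) via y @ 0.4157
    (0,4) via x @ 0.9400  # hit
  → r_3 = 0.9400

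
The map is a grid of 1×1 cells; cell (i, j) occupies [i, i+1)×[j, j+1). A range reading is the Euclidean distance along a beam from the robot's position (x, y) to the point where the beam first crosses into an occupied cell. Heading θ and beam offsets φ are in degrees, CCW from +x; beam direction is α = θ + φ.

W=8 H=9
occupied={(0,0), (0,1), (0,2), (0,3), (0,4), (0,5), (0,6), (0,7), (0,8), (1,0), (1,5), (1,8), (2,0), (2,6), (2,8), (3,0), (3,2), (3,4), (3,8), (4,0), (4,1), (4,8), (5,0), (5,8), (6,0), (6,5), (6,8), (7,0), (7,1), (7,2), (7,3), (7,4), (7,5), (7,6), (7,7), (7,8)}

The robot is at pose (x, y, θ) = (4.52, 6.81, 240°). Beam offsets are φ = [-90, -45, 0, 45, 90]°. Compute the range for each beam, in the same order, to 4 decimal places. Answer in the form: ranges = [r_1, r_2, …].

beam 1: φ=-90°, α=150°
  dir = (cos 150°, sin 150°) = (-0.8660, 0.5000); from cell (4,6)
  next x-line at t=0.6004, next y-line at t=0.3800; Δt_x=1.1547, Δt_y=2.0000
    y: enter (4,7) at t=0.3800
    x: enter (3,7) at t=0.6004
    x: enter (2,7) at t=1.7551
    y: enter (2,8) at t=2.3800 ← occupied
  → r_1 = 2.3800
beam 2: φ=-45°, α=195°
  dir = (cos 195°, sin 195°) = (-0.9659, -0.2588); from cell (4,6)
  next x-line at t=0.5383, next y-line at t=3.1296; Δt_x=1.0353, Δt_y=3.8637
    x: enter (3,6) at t=0.5383
    x: enter (2,6) at t=1.5736 ← occupied
  → r_2 = 1.5736
beam 3: φ=0°, α=240°
  dir = (cos 240°, sin 240°) = (-0.5000, -0.8660); from cell (4,6)
  next x-line at t=1.0400, next y-line at t=0.9353; Δt_x=2.0000, Δt_y=1.1547
    y: enter (4,5) at t=0.9353
    x: enter (3,5) at t=1.0400
    y: enter (3,4) at t=2.0900 ← occupied
  → r_3 = 2.0900
beam 4: φ=45°, α=285°
  dir = (cos 285°, sin 285°) = (0.2588, -0.9659); from cell (4,6)
  next x-line at t=1.8546, next y-line at t=0.8386; Δt_x=3.8637, Δt_y=1.0353
    y: enter (4,5) at t=0.8386
    x: enter (5,5) at t=1.8546
    y: enter (5,4) at t=1.8738
    y: enter (5,3) at t=2.9091
    y: enter (5,2) at t=3.9444
    y: enter (5,1) at t=4.9797
    x: enter (6,1) at t=5.7183
    y: enter (6,0) at t=6.0150 ← occupied
  → r_4 = 6.0150
beam 5: φ=90°, α=330°
  dir = (cos 330°, sin 330°) = (0.8660, -0.5000); from cell (4,6)
  next x-line at t=0.5543, next y-line at t=1.6200; Δt_x=1.1547, Δt_y=2.0000
    x: enter (5,6) at t=0.5543
    y: enter (5,5) at t=1.6200
    x: enter (6,5) at t=1.7090 ← occupied
  → r_5 = 1.7090

ranges = [2.3800, 1.5736, 2.0900, 6.0150, 1.7090]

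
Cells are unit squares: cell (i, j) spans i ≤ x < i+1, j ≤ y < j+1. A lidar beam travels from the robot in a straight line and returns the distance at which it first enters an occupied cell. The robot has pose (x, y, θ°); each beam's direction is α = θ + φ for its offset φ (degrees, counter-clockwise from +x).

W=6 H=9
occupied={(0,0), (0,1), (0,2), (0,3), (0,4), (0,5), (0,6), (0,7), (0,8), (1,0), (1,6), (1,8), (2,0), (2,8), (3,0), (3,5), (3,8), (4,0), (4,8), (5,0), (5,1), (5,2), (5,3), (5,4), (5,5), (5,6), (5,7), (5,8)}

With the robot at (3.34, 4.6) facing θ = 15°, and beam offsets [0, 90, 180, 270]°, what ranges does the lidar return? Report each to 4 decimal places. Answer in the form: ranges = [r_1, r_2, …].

ranges = [1.7186, 0.4141, 2.4225, 3.7270]

beam 1: φ=0°, α=15°
  cosα=0.9659 sinα=0.2588 | (3,4) | tMaxX 0.6833 tMaxY 1.5455 | tΔX 1.0353 tΔY 3.8637
    t=0.6833 [x] (4,4)
    t=1.5455 [y] (4,5)
    t=1.7186 [x] (5,5) — stop
  → r_1 = 1.7186
beam 2: φ=90°, α=105°
  cosα=-0.2588 sinα=0.9659 | (3,4) | tMaxX 1.3137 tMaxY 0.4141 | tΔX 3.8637 tΔY 1.0353
    t=0.4141 [y] (3,5) — stop
  → r_2 = 0.4141
beam 3: φ=180°, α=195°
  cosα=-0.9659 sinα=-0.2588 | (3,4) | tMaxX 0.3520 tMaxY 2.3182 | tΔX 1.0353 tΔY 3.8637
    t=0.3520 [x] (2,4)
    t=1.3873 [x] (1,4)
    t=2.3182 [y] (1,3)
    t=2.4225 [x] (0,3) — stop
  → r_3 = 2.4225
beam 4: φ=270°, α=285°
  cosα=0.2588 sinα=-0.9659 | (3,4) | tMaxX 2.5500 tMaxY 0.6212 | tΔX 3.8637 tΔY 1.0353
    t=0.6212 [y] (3,3)
    t=1.6564 [y] (3,2)
    t=2.5500 [x] (4,2)
    t=2.6917 [y] (4,1)
    t=3.7270 [y] (4,0) — stop
  → r_4 = 3.7270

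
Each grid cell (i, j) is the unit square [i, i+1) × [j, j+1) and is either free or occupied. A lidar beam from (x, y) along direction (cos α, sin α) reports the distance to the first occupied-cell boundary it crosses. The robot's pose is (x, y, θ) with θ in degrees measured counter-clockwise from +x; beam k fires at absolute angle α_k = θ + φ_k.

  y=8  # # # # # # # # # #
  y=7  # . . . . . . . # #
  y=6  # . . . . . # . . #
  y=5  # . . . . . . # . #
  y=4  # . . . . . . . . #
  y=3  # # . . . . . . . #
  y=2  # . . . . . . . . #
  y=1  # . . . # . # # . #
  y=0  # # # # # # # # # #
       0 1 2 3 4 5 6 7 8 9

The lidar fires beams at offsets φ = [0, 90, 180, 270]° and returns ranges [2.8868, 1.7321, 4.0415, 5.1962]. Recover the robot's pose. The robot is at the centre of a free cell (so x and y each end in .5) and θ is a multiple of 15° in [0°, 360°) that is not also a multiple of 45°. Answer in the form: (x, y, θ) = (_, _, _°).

(x, y, θ) = (5.5, 4.5, 300°)

Enumerate (i+0.5, j+0.5, θ) over the 49 free cells and 16 admissible headings. For each, cast all 4 beams and compare to the given ranges.
  (6.5, 5.5, 195°): beam 1 = 5.6940 ≠ 2.8868 ✗
  (5.5, 7.5, 240°): beam 1 = 7.5056 ≠ 2.8868 ✗
  (6.5, 3.5, 210°): beam 1 = 5.0000 ≠ 2.8868 ✗
  (2.5, 7.5, 300°): beam 1 = 7.0000 ≠ 2.8868 ✗
  (6.5, 5.5, 150°): beam 1 = 5.0000 ≠ 2.8868 ✗
  …
  (5.5, 4.5, 300°): r_1=2.8868, r_2=1.7321, r_3=4.0415, r_4=5.1962 — all match ✓
Only this pose fits every beam.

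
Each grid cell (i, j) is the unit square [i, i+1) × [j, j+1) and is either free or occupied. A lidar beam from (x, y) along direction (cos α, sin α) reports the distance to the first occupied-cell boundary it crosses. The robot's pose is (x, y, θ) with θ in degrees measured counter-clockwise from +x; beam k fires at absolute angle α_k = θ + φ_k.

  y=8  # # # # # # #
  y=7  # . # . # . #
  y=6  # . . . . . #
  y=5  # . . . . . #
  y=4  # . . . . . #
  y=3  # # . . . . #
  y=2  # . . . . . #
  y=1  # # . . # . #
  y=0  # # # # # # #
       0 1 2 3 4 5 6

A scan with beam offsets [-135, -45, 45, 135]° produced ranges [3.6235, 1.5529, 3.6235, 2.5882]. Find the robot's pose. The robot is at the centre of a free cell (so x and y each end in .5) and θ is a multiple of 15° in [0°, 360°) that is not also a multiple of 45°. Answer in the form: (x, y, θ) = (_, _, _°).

Candidates: 30 free-cell centres × 16 headings = 480 poses. Raycast each; keep the one whose scan matches to 4 dp.
  (5.5, 1.5, 345°): beam 1 = 0.5774 ≠ 3.6235 ✗
  (3.5, 6.5, 165°): beam 1 = 1.0000 ≠ 3.6235 ✗
  (2.5, 6.5, 30°): beam 1 = 2.5882 ≠ 3.6235 ✗
  (2.5, 4.5, 165°): beam 1 = 4.0415 ≠ 3.6235 ✗
  …
  (4.5, 4.5, 60°): r_1=3.6235, r_2=1.5529, r_3=3.6235, r_4=2.5882 — all match ✓
Unique over the lattice → pose = (4.5, 4.5, 60°).

(x, y, θ) = (4.5, 4.5, 60°)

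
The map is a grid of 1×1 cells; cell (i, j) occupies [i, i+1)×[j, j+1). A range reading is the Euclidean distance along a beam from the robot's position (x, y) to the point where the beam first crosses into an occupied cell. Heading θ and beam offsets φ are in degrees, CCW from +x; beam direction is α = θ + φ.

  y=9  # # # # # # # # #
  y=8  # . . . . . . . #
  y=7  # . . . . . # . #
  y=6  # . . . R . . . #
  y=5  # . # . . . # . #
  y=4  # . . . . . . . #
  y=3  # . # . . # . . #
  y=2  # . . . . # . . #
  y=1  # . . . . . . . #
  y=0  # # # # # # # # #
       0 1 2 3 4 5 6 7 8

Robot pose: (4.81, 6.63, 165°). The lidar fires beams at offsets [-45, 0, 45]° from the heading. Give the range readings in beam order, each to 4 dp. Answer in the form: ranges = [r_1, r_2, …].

beam 1: φ=-45°, α=120°
  dir = (cos 120°, sin 120°) = (-0.5000, 0.8660); from cell (4,6)
  next x-line at t=1.6200, next y-line at t=0.4272; Δt_x=2.0000, Δt_y=1.1547
    y: enter (4,7) at t=0.4272
    y: enter (4,8) at t=1.5819
    x: enter (3,8) at t=1.6200
    y: enter (3,9) at t=2.7366 ← occupied
  → r_1 = 2.7366
beam 2: φ=0°, α=165°
  dir = (cos 165°, sin 165°) = (-0.9659, 0.2588); from cell (4,6)
  next x-line at t=0.8386, next y-line at t=1.4296; Δt_x=1.0353, Δt_y=3.8637
    x: enter (3,6) at t=0.8386
    y: enter (3,7) at t=1.4296
    x: enter (2,7) at t=1.8738
    x: enter (1,7) at t=2.9091
    x: enter (0,7) at t=3.9444 ← occupied
  → r_2 = 3.9444
beam 3: φ=45°, α=210°
  dir = (cos 210°, sin 210°) = (-0.8660, -0.5000); from cell (4,6)
  next x-line at t=0.9353, next y-line at t=1.2600; Δt_x=1.1547, Δt_y=2.0000
    x: enter (3,6) at t=0.9353
    y: enter (3,5) at t=1.2600
    x: enter (2,5) at t=2.0900 ← occupied
  → r_3 = 2.0900

ranges = [2.7366, 3.9444, 2.0900]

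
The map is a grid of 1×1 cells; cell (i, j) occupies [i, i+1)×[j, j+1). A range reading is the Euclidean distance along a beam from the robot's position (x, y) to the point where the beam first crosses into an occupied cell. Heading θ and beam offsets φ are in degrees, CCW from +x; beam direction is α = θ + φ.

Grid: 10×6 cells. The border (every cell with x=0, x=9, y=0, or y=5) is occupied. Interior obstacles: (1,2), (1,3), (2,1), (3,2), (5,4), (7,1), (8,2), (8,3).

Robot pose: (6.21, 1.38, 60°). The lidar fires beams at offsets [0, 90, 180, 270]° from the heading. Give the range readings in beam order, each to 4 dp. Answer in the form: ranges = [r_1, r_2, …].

beam 1: φ=0°, α=60°
  direction (0.5000, 0.8660); cell (6,1); t to first gridline: x 1.5800, y 0.7159 (then +2.0000 / +1.1547)
    (6,2) via y @ 0.7159
    (7,2) via x @ 1.5800
    (7,3) via y @ 1.8706
    (7,4) via y @ 3.0253
    (8,4) via x @ 3.5800
    (8,5) via y @ 4.1800  # hit
  → r_1 = 4.1800
beam 2: φ=90°, α=150°
  direction (-0.8660, 0.5000); cell (6,1); t to first gridline: x 0.2425, y 1.2400 (then +1.1547 / +2.0000)
    (5,1) via x @ 0.2425
    (5,2) via y @ 1.2400
    (4,2) via x @ 1.3972
    (3,2) via x @ 2.5519  # hit
  → r_2 = 2.5519
beam 3: φ=180°, α=240°
  direction (-0.5000, -0.8660); cell (6,1); t to first gridline: x 0.4200, y 0.4388 (then +2.0000 / +1.1547)
    (5,1) via x @ 0.4200
    (5,0) via y @ 0.4388  # hit
  → r_3 = 0.4388
beam 4: φ=270°, α=330°
  direction (0.8660, -0.5000); cell (6,1); t to first gridline: x 0.9122, y 0.7600 (then +1.1547 / +2.0000)
    (6,0) via y @ 0.7600  # hit
  → r_4 = 0.7600

ranges = [4.1800, 2.5519, 0.4388, 0.7600]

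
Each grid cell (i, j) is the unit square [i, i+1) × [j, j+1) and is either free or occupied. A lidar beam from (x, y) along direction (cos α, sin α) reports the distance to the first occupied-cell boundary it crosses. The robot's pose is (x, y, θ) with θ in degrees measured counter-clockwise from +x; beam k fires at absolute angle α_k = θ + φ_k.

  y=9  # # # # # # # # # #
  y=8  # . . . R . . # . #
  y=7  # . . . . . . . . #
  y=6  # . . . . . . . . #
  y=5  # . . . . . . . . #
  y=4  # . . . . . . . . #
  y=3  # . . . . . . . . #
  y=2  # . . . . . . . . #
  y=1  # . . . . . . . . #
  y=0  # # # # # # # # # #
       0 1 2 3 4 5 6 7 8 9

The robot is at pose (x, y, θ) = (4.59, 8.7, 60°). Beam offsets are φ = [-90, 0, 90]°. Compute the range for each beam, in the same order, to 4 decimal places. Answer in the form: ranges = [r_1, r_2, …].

ranges = [5.0922, 0.3464, 0.6000]

beam 1: φ=-90°, α=330°
  d=(0.8660,-0.5000)  start (4,8)  tX=0.4734 tY=1.4000  stride 1/|dx|=1.1547 1/|dy|=2.0000
    cross x-line → (5,8), t=0.4734
    cross y-line → (5,7), t=1.4000
    cross x-line → (6,7), t=1.6281
    cross x-line → (7,7), t=2.7828
    cross y-line → (7,6), t=3.4000
    cross x-line → (8,6), t=3.9375
    cross x-line → (9,6), t=5.0922 (wall)
  → r_1 = 5.0922
beam 2: φ=0°, α=60°
  d=(0.5000,0.8660)  start (4,8)  tX=0.8200 tY=0.3464  stride 1/|dx|=2.0000 1/|dy|=1.1547
    cross y-line → (4,9), t=0.3464 (wall)
  → r_2 = 0.3464
beam 3: φ=90°, α=150°
  d=(-0.8660,0.5000)  start (4,8)  tX=0.6813 tY=0.6000  stride 1/|dx|=1.1547 1/|dy|=2.0000
    cross y-line → (4,9), t=0.6000 (wall)
  → r_3 = 0.6000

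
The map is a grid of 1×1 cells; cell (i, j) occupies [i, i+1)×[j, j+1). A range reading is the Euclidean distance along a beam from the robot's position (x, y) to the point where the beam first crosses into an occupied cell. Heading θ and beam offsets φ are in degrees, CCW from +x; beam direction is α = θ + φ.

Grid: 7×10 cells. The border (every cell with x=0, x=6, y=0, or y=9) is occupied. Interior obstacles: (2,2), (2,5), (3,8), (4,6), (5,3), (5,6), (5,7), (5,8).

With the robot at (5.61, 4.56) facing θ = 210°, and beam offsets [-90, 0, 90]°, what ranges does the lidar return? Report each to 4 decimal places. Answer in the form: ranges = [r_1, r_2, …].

ranges = [1.6628, 3.1200, 0.6466]

beam 1: φ=-90°, α=120°
  direction (-0.5000, 0.8660); cell (5,4); t to first gridline: x 1.2200, y 0.5081 (then +2.0000 / +1.1547)
    (5,5) via y @ 0.5081
    (4,5) via x @ 1.2200
    (4,6) via y @ 1.6628  # hit
  → r_1 = 1.6628
beam 2: φ=0°, α=210°
  direction (-0.8660, -0.5000); cell (5,4); t to first gridline: x 0.7044, y 1.1200 (then +1.1547 / +2.0000)
    (4,4) via x @ 0.7044
    (4,3) via y @ 1.1200
    (3,3) via x @ 1.8591
    (2,3) via x @ 3.0138
    (2,2) via y @ 3.1200  # hit
  → r_2 = 3.1200
beam 3: φ=90°, α=300°
  direction (0.5000, -0.8660); cell (5,4); t to first gridline: x 0.7800, y 0.6466 (then +2.0000 / +1.1547)
    (5,3) via y @ 0.6466  # hit
  → r_3 = 0.6466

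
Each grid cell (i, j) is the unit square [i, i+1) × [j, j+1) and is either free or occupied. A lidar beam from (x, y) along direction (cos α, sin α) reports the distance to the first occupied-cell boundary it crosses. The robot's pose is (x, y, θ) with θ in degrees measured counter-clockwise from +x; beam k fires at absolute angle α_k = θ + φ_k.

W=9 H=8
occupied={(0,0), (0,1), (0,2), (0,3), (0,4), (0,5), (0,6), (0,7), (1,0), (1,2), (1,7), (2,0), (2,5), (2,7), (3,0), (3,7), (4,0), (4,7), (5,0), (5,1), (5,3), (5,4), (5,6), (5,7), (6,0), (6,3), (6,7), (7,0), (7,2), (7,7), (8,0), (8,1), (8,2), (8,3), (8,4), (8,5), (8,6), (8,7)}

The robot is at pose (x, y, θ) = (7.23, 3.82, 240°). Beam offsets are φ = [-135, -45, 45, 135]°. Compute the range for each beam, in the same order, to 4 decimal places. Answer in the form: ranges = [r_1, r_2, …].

ranges = [3.2922, 0.2381, 0.8489, 0.7972]

beam 1: φ=-135°, α=105°
  direction (-0.2588, 0.9659); cell (7,3); t to first gridline: x 0.8887, y 0.1863 (then +3.8637 / +1.0353)
    (7,4) via y @ 0.1863
    (6,4) via x @ 0.8887
    (6,5) via y @ 1.2216
    (6,6) via y @ 2.2569
    (6,7) via y @ 3.2922  # hit
  → r_1 = 3.2922
beam 2: φ=-45°, α=195°
  direction (-0.9659, -0.2588); cell (7,3); t to first gridline: x 0.2381, y 3.1682 (then +1.0353 / +3.8637)
    (6,3) via x @ 0.2381  # hit
  → r_2 = 0.2381
beam 3: φ=45°, α=285°
  direction (0.2588, -0.9659); cell (7,3); t to first gridline: x 2.9751, y 0.8489 (then +3.8637 / +1.0353)
    (7,2) via y @ 0.8489  # hit
  → r_3 = 0.8489
beam 4: φ=135°, α=15°
  direction (0.9659, 0.2588); cell (7,3); t to first gridline: x 0.7972, y 0.6955 (then +1.0353 / +3.8637)
    (7,4) via y @ 0.6955
    (8,4) via x @ 0.7972  # hit
  → r_4 = 0.7972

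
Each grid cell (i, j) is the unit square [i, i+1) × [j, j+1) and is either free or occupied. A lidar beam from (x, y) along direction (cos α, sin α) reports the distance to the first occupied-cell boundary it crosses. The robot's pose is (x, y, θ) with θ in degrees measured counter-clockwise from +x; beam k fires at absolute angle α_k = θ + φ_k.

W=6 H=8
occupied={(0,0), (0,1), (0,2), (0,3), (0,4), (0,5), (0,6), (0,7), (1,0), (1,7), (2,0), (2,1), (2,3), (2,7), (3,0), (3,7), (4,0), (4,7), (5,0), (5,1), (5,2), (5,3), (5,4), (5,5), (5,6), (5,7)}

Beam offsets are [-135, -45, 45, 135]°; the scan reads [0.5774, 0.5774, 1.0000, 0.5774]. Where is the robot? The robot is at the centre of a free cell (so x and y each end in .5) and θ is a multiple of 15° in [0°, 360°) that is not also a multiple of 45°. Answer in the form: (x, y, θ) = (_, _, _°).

(x, y, θ) = (1.5, 1.5, 75°)

The pose lattice has 22·16 = 352 candidates. Test each by forward raycasting.
  (3.5, 2.5, 345°): beam 1 = 1.0000 ≠ 0.5774 ✗
  (4.5, 3.5, 255°): beam 1 = 4.0415 ≠ 0.5774 ✗
  (1.5, 3.5, 195°): beam 1 = 4.0415 ≠ 0.5774 ✗
  (1.5, 1.5, 105°): beam 2 = 1.7321 ≠ 0.5774 ✗
  (1.5, 5.5, 285°): beam 2 = 1.0000 ≠ 0.5774 ✗
  …
  (1.5, 1.5, 75°): r_1=0.5774, r_2=0.5774, r_3=1.0000, r_4=0.5774 — all match ✓
Unique over the lattice → pose = (1.5, 1.5, 75°).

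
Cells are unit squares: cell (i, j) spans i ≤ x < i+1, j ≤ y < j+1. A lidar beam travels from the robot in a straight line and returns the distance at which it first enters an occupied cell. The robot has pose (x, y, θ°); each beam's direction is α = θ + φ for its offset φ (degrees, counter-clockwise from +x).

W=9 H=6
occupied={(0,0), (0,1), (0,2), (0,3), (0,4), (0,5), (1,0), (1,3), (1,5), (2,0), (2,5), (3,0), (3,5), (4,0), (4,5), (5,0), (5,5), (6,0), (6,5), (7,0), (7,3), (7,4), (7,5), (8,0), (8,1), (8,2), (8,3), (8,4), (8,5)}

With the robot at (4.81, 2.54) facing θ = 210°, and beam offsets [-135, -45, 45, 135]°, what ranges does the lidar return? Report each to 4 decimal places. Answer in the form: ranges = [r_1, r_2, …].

beam 1: φ=-135°, α=75°
  cosα=0.2588 sinα=0.9659 | (4,2) | tMaxX 0.7341 tMaxY 0.4762 | tΔX 3.8637 tΔY 1.0353
    t=0.4762 [y] (4,3)
    t=0.7341 [x] (5,3)
    t=1.5115 [y] (5,4)
    t=2.5468 [y] (5,5) — stop
  → r_1 = 2.5468
beam 2: φ=-45°, α=165°
  cosα=-0.9659 sinα=0.2588 | (4,2) | tMaxX 0.8386 tMaxY 1.7773 | tΔX 1.0353 tΔY 3.8637
    t=0.8386 [x] (3,2)
    t=1.7773 [y] (3,3)
    t=1.8738 [x] (2,3)
    t=2.9091 [x] (1,3) — stop
  → r_2 = 2.9091
beam 3: φ=45°, α=255°
  cosα=-0.2588 sinα=-0.9659 | (4,2) | tMaxX 3.1296 tMaxY 0.5590 | tΔX 3.8637 tΔY 1.0353
    t=0.5590 [y] (4,1)
    t=1.5943 [y] (4,0) — stop
  → r_3 = 1.5943
beam 4: φ=135°, α=345°
  cosα=0.9659 sinα=-0.2588 | (4,2) | tMaxX 0.1967 tMaxY 2.0864 | tΔX 1.0353 tΔY 3.8637
    t=0.1967 [x] (5,2)
    t=1.2320 [x] (6,2)
    t=2.0864 [y] (6,1)
    t=2.2673 [x] (7,1)
    t=3.3025 [x] (8,1) — stop
  → r_4 = 3.3025

ranges = [2.5468, 2.9091, 1.5943, 3.3025]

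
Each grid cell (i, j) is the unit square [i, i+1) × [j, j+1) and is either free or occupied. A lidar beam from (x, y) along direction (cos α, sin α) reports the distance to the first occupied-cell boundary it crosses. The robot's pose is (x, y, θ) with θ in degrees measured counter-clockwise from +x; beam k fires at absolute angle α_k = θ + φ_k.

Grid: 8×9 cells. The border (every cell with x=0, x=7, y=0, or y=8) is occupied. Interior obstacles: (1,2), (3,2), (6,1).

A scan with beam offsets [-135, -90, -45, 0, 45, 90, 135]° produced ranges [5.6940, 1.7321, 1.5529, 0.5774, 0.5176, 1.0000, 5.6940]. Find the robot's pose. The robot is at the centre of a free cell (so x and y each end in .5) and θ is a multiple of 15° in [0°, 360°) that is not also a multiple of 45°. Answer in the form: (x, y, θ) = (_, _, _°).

(x, y, θ) = (1.5, 6.5, 150°)

Candidates: 39 free-cell centres × 16 headings = 624 poses. Raycast each; keep the one whose scan matches to 4 dp.
  (1.5, 5.5, 255°): beam 1 = 1.0000 ≠ 5.6940 ✗
  (5.5, 6.5, 15°): beam 1 = 4.0415 ≠ 5.6940 ✗
  (5.5, 5.5, 195°): beam 1 = 2.8868 ≠ 5.6940 ✗
  (2.5, 4.5, 255°): beam 1 = 3.0000 ≠ 5.6940 ✗
  …
  (1.5, 6.5, 150°): r_1=5.6940, r_2=1.7321, r_3=1.5529, r_4=0.5774, r_5=0.5176, r_6=1.0000, r_7=5.6940 — all match ✓
Only this pose fits every beam.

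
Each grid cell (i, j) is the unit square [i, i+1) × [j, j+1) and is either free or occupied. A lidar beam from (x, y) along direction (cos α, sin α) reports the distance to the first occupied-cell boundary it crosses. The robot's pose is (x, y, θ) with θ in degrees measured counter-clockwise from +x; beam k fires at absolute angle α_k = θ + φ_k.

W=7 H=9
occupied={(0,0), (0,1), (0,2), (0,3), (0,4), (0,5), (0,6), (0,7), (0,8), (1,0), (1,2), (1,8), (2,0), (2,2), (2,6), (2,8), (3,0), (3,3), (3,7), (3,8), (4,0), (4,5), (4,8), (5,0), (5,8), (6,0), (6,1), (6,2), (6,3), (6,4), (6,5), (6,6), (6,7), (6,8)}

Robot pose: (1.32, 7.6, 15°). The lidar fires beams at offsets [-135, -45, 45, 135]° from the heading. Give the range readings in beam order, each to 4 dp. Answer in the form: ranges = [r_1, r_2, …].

beam 1: φ=-135°, α=240°
  dir = (cos 240°, sin 240°) = (-0.5000, -0.8660); from cell (1,7)
  next x-line at t=0.6400, next y-line at t=0.6928; Δt_x=2.0000, Δt_y=1.1547
    x: enter (0,7) at t=0.6400 ← occupied
  → r_1 = 0.6400
beam 2: φ=-45°, α=330°
  dir = (cos 330°, sin 330°) = (0.8660, -0.5000); from cell (1,7)
  next x-line at t=0.7852, next y-line at t=1.2000; Δt_x=1.1547, Δt_y=2.0000
    x: enter (2,7) at t=0.7852
    y: enter (2,6) at t=1.2000 ← occupied
  → r_2 = 1.2000
beam 3: φ=45°, α=60°
  dir = (cos 60°, sin 60°) = (0.5000, 0.8660); from cell (1,7)
  next x-line at t=1.3600, next y-line at t=0.4619; Δt_x=2.0000, Δt_y=1.1547
    y: enter (1,8) at t=0.4619 ← occupied
  → r_3 = 0.4619
beam 4: φ=135°, α=150°
  dir = (cos 150°, sin 150°) = (-0.8660, 0.5000); from cell (1,7)
  next x-line at t=0.3695, next y-line at t=0.8000; Δt_x=1.1547, Δt_y=2.0000
    x: enter (0,7) at t=0.3695 ← occupied
  → r_4 = 0.3695

ranges = [0.6400, 1.2000, 0.4619, 0.3695]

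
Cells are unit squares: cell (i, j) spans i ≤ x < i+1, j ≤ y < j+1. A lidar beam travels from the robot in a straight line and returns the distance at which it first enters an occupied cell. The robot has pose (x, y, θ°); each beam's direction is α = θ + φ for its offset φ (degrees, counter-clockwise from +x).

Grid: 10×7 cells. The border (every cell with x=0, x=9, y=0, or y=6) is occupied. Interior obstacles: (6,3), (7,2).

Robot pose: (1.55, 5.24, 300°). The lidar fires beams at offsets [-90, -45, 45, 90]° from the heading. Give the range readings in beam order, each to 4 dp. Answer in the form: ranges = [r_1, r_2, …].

ranges = [0.6351, 2.1250, 4.7910, 1.5200]

beam 1: φ=-90°, α=210°
  d=(-0.8660,-0.5000)  start (1,5)  tX=0.6351 tY=0.4800  stride 1/|dx|=1.1547 1/|dy|=2.0000
    cross y-line → (1,4), t=0.4800
    cross x-line → (0,4), t=0.6351 (wall)
  → r_1 = 0.6351
beam 2: φ=-45°, α=255°
  d=(-0.2588,-0.9659)  start (1,5)  tX=2.1250 tY=0.2485  stride 1/|dx|=3.8637 1/|dy|=1.0353
    cross y-line → (1,4), t=0.2485
    cross y-line → (1,3), t=1.2837
    cross x-line → (0,3), t=2.1250 (wall)
  → r_2 = 2.1250
beam 3: φ=45°, α=345°
  d=(0.9659,-0.2588)  start (1,5)  tX=0.4659 tY=0.9273  stride 1/|dx|=1.0353 1/|dy|=3.8637
    cross x-line → (2,5), t=0.4659
    cross y-line → (2,4), t=0.9273
    cross x-line → (3,4), t=1.5012
    cross x-line → (4,4), t=2.5364
    cross x-line → (5,4), t=3.5717
    cross x-line → (6,4), t=4.6070
    cross y-line → (6,3), t=4.7910 (wall)
  → r_3 = 4.7910
beam 4: φ=90°, α=30°
  d=(0.8660,0.5000)  start (1,5)  tX=0.5196 tY=1.5200  stride 1/|dx|=1.1547 1/|dy|=2.0000
    cross x-line → (2,5), t=0.5196
    cross y-line → (2,6), t=1.5200 (wall)
  → r_4 = 1.5200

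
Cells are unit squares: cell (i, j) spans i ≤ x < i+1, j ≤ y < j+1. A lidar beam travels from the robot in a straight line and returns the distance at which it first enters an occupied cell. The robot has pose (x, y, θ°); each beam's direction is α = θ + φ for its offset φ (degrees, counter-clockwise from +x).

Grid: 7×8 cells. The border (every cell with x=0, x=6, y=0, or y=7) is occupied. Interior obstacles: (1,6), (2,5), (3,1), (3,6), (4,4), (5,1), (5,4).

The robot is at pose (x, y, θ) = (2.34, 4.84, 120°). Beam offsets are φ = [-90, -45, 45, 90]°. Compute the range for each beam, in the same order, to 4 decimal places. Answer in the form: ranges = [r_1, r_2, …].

beam 1: φ=-90°, α=30°
  dir = (cos 30°, sin 30°) = (0.8660, 0.5000); from cell (2,4)
  next x-line at t=0.7621, next y-line at t=0.3200; Δt_x=1.1547, Δt_y=2.0000
    y: enter (2,5) at t=0.3200 ← occupied
  → r_1 = 0.3200
beam 2: φ=-45°, α=75°
  dir = (cos 75°, sin 75°) = (0.2588, 0.9659); from cell (2,4)
  next x-line at t=2.5500, next y-line at t=0.1656; Δt_x=3.8637, Δt_y=1.0353
    y: enter (2,5) at t=0.1656 ← occupied
  → r_2 = 0.1656
beam 3: φ=45°, α=165°
  dir = (cos 165°, sin 165°) = (-0.9659, 0.2588); from cell (2,4)
  next x-line at t=0.3520, next y-line at t=0.6182; Δt_x=1.0353, Δt_y=3.8637
    x: enter (1,4) at t=0.3520
    y: enter (1,5) at t=0.6182
    x: enter (0,5) at t=1.3873 ← occupied
  → r_3 = 1.3873
beam 4: φ=90°, α=210°
  dir = (cos 210°, sin 210°) = (-0.8660, -0.5000); from cell (2,4)
  next x-line at t=0.3926, next y-line at t=1.6800; Δt_x=1.1547, Δt_y=2.0000
    x: enter (1,4) at t=0.3926
    x: enter (0,4) at t=1.5473 ← occupied
  → r_4 = 1.5473

ranges = [0.3200, 0.1656, 1.3873, 1.5473]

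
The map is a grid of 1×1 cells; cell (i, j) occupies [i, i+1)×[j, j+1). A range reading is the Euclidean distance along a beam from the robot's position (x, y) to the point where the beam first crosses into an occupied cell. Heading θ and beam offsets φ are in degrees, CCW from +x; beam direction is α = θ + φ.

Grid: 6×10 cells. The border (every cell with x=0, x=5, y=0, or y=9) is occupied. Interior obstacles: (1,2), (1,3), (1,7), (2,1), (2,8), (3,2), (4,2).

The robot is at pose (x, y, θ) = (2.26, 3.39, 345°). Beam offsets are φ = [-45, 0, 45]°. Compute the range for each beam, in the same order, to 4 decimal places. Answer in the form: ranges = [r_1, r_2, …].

ranges = [1.4800, 1.5068, 3.1639]

beam 1: φ=-45°, α=300°
  direction (0.5000, -0.8660); cell (2,3); t to first gridline: x 1.4800, y 0.4503 (then +2.0000 / +1.1547)
    (2,2) via y @ 0.4503
    (3,2) via x @ 1.4800  # hit
  → r_1 = 1.4800
beam 2: φ=0°, α=345°
  direction (0.9659, -0.2588); cell (2,3); t to first gridline: x 0.7661, y 1.5068 (then +1.0353 / +3.8637)
    (3,3) via x @ 0.7661
    (3,2) via y @ 1.5068  # hit
  → r_2 = 1.5068
beam 3: φ=45°, α=30°
  direction (0.8660, 0.5000); cell (2,3); t to first gridline: x 0.8545, y 1.2200 (then +1.1547 / +2.0000)
    (3,3) via x @ 0.8545
    (3,4) via y @ 1.2200
    (4,4) via x @ 2.0092
    (5,4) via x @ 3.1639  # hit
  → r_3 = 3.1639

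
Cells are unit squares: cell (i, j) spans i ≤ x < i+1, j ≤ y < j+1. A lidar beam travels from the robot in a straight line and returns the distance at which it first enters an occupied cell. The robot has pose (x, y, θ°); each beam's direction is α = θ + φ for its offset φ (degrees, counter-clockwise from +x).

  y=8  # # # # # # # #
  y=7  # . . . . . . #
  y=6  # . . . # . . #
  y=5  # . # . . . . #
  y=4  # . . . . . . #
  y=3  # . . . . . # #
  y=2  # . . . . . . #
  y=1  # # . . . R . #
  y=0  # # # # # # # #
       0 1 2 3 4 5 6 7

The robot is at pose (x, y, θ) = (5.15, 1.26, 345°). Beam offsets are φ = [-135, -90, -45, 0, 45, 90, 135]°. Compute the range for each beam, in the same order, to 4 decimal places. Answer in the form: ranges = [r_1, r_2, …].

ranges = [0.5200, 0.2692, 0.3002, 1.0046, 2.1362, 6.9778, 4.3186]

beam 1: φ=-135°, α=210°
  direction (-0.8660, -0.5000); cell (5,1); t to first gridline: x 0.1732, y 0.5200 (then +1.1547 / +2.0000)
    (4,1) via x @ 0.1732
    (4,0) via y @ 0.5200  # hit
  → r_1 = 0.5200
beam 2: φ=-90°, α=255°
  direction (-0.2588, -0.9659); cell (5,1); t to first gridline: x 0.5796, y 0.2692 (then +3.8637 / +1.0353)
    (5,0) via y @ 0.2692  # hit
  → r_2 = 0.2692
beam 3: φ=-45°, α=300°
  direction (0.5000, -0.8660); cell (5,1); t to first gridline: x 1.7000, y 0.3002 (then +2.0000 / +1.1547)
    (5,0) via y @ 0.3002  # hit
  → r_3 = 0.3002
beam 4: φ=0°, α=345°
  direction (0.9659, -0.2588); cell (5,1); t to first gridline: x 0.8800, y 1.0046 (then +1.0353 / +3.8637)
    (6,1) via x @ 0.8800
    (6,0) via y @ 1.0046  # hit
  → r_4 = 1.0046
beam 5: φ=45°, α=30°
  direction (0.8660, 0.5000); cell (5,1); t to first gridline: x 0.9815, y 1.4800 (then +1.1547 / +2.0000)
    (6,1) via x @ 0.9815
    (6,2) via y @ 1.4800
    (7,2) via x @ 2.1362  # hit
  → r_5 = 2.1362
beam 6: φ=90°, α=75°
  direction (0.2588, 0.9659); cell (5,1); t to first gridline: x 3.2841, y 0.7661 (then +3.8637 / +1.0353)
    (5,2) via y @ 0.7661
    (5,3) via y @ 1.8014
    (5,4) via y @ 2.8367
    (6,4) via x @ 3.2841
    (6,5) via y @ 3.8719
    (6,6) via y @ 4.9072
    (6,7) via y @ 5.9425
    (6,8) via y @ 6.9778  # hit
  → r_6 = 6.9778
beam 7: φ=135°, α=120°
  direction (-0.5000, 0.8660); cell (5,1); t to first gridline: x 0.3000, y 0.8545 (then +2.0000 / +1.1547)
    (4,1) via x @ 0.3000
    (4,2) via y @ 0.8545
    (4,3) via y @ 2.0092
    (3,3) via x @ 2.3000
    (3,4) via y @ 3.1639
    (2,4) via x @ 4.3000
    (2,5) via y @ 4.3186  # hit
  → r_7 = 4.3186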